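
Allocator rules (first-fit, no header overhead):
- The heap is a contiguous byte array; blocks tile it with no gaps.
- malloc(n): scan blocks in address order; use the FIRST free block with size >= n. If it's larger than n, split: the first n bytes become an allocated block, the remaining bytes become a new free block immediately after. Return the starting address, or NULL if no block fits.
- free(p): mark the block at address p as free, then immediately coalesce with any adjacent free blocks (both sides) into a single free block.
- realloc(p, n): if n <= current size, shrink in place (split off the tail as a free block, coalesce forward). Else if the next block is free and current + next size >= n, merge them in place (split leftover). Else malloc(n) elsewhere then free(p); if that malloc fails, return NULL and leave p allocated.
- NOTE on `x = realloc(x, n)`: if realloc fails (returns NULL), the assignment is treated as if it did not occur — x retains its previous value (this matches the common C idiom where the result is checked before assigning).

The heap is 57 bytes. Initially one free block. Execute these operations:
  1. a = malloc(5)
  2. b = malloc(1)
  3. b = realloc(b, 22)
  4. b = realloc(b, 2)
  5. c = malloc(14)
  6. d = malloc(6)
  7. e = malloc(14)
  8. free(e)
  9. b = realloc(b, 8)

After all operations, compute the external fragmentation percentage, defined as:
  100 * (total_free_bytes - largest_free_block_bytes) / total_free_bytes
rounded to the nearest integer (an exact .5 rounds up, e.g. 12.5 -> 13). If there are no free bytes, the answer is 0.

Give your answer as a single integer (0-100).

Op 1: a = malloc(5) -> a = 0; heap: [0-4 ALLOC][5-56 FREE]
Op 2: b = malloc(1) -> b = 5; heap: [0-4 ALLOC][5-5 ALLOC][6-56 FREE]
Op 3: b = realloc(b, 22) -> b = 5; heap: [0-4 ALLOC][5-26 ALLOC][27-56 FREE]
Op 4: b = realloc(b, 2) -> b = 5; heap: [0-4 ALLOC][5-6 ALLOC][7-56 FREE]
Op 5: c = malloc(14) -> c = 7; heap: [0-4 ALLOC][5-6 ALLOC][7-20 ALLOC][21-56 FREE]
Op 6: d = malloc(6) -> d = 21; heap: [0-4 ALLOC][5-6 ALLOC][7-20 ALLOC][21-26 ALLOC][27-56 FREE]
Op 7: e = malloc(14) -> e = 27; heap: [0-4 ALLOC][5-6 ALLOC][7-20 ALLOC][21-26 ALLOC][27-40 ALLOC][41-56 FREE]
Op 8: free(e) -> (freed e); heap: [0-4 ALLOC][5-6 ALLOC][7-20 ALLOC][21-26 ALLOC][27-56 FREE]
Op 9: b = realloc(b, 8) -> b = 27; heap: [0-4 ALLOC][5-6 FREE][7-20 ALLOC][21-26 ALLOC][27-34 ALLOC][35-56 FREE]
Free blocks: [2 22] total_free=24 largest=22 -> 100*(24-22)/24 = 200/24 ≈ 8.333 -> rounds to 8

Answer: 8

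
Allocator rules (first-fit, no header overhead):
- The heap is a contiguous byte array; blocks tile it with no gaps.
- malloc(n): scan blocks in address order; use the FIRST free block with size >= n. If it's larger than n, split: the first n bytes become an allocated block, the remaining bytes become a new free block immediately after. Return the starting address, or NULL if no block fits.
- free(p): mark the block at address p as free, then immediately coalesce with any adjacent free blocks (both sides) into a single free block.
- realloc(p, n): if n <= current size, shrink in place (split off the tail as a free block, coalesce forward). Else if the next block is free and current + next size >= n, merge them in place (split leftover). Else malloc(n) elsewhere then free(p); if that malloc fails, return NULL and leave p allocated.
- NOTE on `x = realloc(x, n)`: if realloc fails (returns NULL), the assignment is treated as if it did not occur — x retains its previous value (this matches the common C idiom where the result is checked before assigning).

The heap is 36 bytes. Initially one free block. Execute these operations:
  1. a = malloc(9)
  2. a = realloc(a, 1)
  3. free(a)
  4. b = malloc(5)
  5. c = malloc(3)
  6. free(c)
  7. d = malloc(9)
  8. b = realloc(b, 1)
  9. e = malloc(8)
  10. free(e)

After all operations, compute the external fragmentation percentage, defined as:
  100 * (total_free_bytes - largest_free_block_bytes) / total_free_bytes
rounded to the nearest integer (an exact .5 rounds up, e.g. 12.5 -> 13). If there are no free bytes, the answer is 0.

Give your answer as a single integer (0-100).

Answer: 15

Derivation:
Op 1: a = malloc(9) -> a = 0; heap: [0-8 ALLOC][9-35 FREE]
Op 2: a = realloc(a, 1) -> a = 0; heap: [0-0 ALLOC][1-35 FREE]
Op 3: free(a) -> (freed a); heap: [0-35 FREE]
Op 4: b = malloc(5) -> b = 0; heap: [0-4 ALLOC][5-35 FREE]
Op 5: c = malloc(3) -> c = 5; heap: [0-4 ALLOC][5-7 ALLOC][8-35 FREE]
Op 6: free(c) -> (freed c); heap: [0-4 ALLOC][5-35 FREE]
Op 7: d = malloc(9) -> d = 5; heap: [0-4 ALLOC][5-13 ALLOC][14-35 FREE]
Op 8: b = realloc(b, 1) -> b = 0; heap: [0-0 ALLOC][1-4 FREE][5-13 ALLOC][14-35 FREE]
Op 9: e = malloc(8) -> e = 14; heap: [0-0 ALLOC][1-4 FREE][5-13 ALLOC][14-21 ALLOC][22-35 FREE]
Op 10: free(e) -> (freed e); heap: [0-0 ALLOC][1-4 FREE][5-13 ALLOC][14-35 FREE]
Free blocks: [4 22] total_free=26 largest=22 -> 100*(26-22)/26 = 400/26 ≈ 15.385 -> rounds to 15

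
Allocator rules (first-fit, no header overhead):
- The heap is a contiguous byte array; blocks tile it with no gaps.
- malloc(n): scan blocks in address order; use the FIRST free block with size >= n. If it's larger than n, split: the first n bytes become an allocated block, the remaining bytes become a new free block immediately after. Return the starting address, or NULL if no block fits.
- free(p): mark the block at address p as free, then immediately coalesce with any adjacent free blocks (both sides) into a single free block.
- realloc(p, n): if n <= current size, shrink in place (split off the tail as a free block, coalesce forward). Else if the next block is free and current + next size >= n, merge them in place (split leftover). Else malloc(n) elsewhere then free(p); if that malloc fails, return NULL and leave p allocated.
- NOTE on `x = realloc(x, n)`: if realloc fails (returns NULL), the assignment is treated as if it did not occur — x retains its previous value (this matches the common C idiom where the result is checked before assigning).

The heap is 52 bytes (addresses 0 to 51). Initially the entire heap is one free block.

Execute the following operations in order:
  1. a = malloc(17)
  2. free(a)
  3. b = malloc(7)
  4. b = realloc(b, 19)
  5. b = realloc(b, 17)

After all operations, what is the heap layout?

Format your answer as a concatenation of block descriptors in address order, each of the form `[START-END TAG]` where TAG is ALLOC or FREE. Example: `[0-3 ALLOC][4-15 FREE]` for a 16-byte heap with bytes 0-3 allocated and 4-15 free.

Op 1: a = malloc(17) -> a = 0; heap: [0-16 ALLOC][17-51 FREE]
Op 2: free(a) -> (freed a); heap: [0-51 FREE]
Op 3: b = malloc(7) -> b = 0; heap: [0-6 ALLOC][7-51 FREE]
Op 4: b = realloc(b, 19) -> b = 0; heap: [0-18 ALLOC][19-51 FREE]
Op 5: b = realloc(b, 17) -> b = 0; heap: [0-16 ALLOC][17-51 FREE]

Answer: [0-16 ALLOC][17-51 FREE]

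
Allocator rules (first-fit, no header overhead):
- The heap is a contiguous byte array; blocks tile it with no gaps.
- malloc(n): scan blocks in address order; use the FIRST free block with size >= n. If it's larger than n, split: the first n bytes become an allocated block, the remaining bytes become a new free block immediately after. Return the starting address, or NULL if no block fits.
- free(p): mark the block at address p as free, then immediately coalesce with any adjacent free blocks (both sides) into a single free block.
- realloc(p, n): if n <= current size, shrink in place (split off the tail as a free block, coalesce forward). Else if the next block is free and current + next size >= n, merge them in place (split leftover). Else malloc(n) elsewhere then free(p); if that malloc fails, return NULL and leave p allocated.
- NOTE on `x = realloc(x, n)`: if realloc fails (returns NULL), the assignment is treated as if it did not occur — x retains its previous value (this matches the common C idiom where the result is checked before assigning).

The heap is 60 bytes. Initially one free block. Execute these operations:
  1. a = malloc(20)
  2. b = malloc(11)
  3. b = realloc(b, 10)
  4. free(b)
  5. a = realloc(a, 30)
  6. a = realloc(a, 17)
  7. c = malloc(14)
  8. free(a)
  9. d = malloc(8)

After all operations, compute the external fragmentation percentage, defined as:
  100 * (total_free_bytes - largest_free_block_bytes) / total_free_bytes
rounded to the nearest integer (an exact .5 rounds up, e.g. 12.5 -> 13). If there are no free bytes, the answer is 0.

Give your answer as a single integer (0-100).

Op 1: a = malloc(20) -> a = 0; heap: [0-19 ALLOC][20-59 FREE]
Op 2: b = malloc(11) -> b = 20; heap: [0-19 ALLOC][20-30 ALLOC][31-59 FREE]
Op 3: b = realloc(b, 10) -> b = 20; heap: [0-19 ALLOC][20-29 ALLOC][30-59 FREE]
Op 4: free(b) -> (freed b); heap: [0-19 ALLOC][20-59 FREE]
Op 5: a = realloc(a, 30) -> a = 0; heap: [0-29 ALLOC][30-59 FREE]
Op 6: a = realloc(a, 17) -> a = 0; heap: [0-16 ALLOC][17-59 FREE]
Op 7: c = malloc(14) -> c = 17; heap: [0-16 ALLOC][17-30 ALLOC][31-59 FREE]
Op 8: free(a) -> (freed a); heap: [0-16 FREE][17-30 ALLOC][31-59 FREE]
Op 9: d = malloc(8) -> d = 0; heap: [0-7 ALLOC][8-16 FREE][17-30 ALLOC][31-59 FREE]
Free blocks: [9 29] total_free=38 largest=29 -> 100*(38-29)/38 = 900/38 ≈ 23.684 -> rounds to 24

Answer: 24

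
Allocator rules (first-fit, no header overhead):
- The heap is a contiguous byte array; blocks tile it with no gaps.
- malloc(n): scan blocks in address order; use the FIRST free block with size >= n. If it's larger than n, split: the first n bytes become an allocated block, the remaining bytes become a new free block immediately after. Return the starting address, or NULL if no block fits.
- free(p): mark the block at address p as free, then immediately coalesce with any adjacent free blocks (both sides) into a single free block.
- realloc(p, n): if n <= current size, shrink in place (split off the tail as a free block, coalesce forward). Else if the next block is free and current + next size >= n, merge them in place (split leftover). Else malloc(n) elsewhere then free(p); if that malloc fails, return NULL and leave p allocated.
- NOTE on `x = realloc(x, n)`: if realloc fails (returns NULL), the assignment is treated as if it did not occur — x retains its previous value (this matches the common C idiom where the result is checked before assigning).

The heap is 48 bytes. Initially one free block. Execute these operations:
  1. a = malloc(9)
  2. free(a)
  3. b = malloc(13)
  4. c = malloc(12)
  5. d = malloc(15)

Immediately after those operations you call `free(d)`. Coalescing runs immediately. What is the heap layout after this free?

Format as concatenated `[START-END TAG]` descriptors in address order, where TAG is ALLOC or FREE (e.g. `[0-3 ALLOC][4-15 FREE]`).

Op 1: a = malloc(9) -> a = 0; heap: [0-8 ALLOC][9-47 FREE]
Op 2: free(a) -> (freed a); heap: [0-47 FREE]
Op 3: b = malloc(13) -> b = 0; heap: [0-12 ALLOC][13-47 FREE]
Op 4: c = malloc(12) -> c = 13; heap: [0-12 ALLOC][13-24 ALLOC][25-47 FREE]
Op 5: d = malloc(15) -> d = 25; heap: [0-12 ALLOC][13-24 ALLOC][25-39 ALLOC][40-47 FREE]
free(d): d = 25 -> block [25-39 ALLOC]; mark free, coalesce with adjacent free neighbors -> [0-12 ALLOC][13-24 ALLOC][25-47 FREE]

Answer: [0-12 ALLOC][13-24 ALLOC][25-47 FREE]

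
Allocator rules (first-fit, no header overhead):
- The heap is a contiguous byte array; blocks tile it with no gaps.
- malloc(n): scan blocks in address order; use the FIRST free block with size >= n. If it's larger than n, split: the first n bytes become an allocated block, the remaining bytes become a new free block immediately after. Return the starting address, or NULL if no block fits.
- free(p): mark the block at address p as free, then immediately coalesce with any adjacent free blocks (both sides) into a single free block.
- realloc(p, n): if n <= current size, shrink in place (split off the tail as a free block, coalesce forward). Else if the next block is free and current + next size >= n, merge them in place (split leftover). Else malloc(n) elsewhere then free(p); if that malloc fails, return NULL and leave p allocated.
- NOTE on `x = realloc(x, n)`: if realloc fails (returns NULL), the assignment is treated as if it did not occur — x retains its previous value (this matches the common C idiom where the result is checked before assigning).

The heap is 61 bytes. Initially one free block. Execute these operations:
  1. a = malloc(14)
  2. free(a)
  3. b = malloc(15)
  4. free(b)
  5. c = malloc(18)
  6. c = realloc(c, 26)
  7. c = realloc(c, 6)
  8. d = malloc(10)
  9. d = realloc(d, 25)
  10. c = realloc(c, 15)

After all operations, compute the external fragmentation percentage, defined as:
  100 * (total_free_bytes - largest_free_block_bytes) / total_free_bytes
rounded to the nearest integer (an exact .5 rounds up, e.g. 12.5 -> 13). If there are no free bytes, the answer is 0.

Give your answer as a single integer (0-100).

Op 1: a = malloc(14) -> a = 0; heap: [0-13 ALLOC][14-60 FREE]
Op 2: free(a) -> (freed a); heap: [0-60 FREE]
Op 3: b = malloc(15) -> b = 0; heap: [0-14 ALLOC][15-60 FREE]
Op 4: free(b) -> (freed b); heap: [0-60 FREE]
Op 5: c = malloc(18) -> c = 0; heap: [0-17 ALLOC][18-60 FREE]
Op 6: c = realloc(c, 26) -> c = 0; heap: [0-25 ALLOC][26-60 FREE]
Op 7: c = realloc(c, 6) -> c = 0; heap: [0-5 ALLOC][6-60 FREE]
Op 8: d = malloc(10) -> d = 6; heap: [0-5 ALLOC][6-15 ALLOC][16-60 FREE]
Op 9: d = realloc(d, 25) -> d = 6; heap: [0-5 ALLOC][6-30 ALLOC][31-60 FREE]
Op 10: c = realloc(c, 15) -> c = 31; heap: [0-5 FREE][6-30 ALLOC][31-45 ALLOC][46-60 FREE]
Free blocks: [6 15] total_free=21 largest=15 -> 100*(21-15)/21 = 600/21 ≈ 28.571 -> rounds to 29

Answer: 29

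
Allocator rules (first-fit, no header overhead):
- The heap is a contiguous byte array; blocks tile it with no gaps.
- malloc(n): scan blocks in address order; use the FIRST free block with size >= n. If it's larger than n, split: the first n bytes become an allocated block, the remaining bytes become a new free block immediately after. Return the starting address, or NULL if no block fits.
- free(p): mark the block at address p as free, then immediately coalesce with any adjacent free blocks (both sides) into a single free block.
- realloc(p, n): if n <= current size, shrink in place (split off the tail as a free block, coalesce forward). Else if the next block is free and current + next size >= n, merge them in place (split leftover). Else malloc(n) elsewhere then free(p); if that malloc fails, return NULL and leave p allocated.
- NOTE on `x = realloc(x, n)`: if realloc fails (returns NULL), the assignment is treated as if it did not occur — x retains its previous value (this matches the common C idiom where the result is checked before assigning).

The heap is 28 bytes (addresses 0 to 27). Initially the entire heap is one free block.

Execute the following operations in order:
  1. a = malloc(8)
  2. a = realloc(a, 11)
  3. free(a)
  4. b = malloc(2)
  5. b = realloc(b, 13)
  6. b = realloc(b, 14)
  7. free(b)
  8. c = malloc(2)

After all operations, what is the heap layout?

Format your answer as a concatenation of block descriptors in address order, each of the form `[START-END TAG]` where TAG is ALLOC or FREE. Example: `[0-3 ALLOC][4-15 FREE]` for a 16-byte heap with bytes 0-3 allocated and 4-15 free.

Op 1: a = malloc(8) -> a = 0; heap: [0-7 ALLOC][8-27 FREE]
Op 2: a = realloc(a, 11) -> a = 0; heap: [0-10 ALLOC][11-27 FREE]
Op 3: free(a) -> (freed a); heap: [0-27 FREE]
Op 4: b = malloc(2) -> b = 0; heap: [0-1 ALLOC][2-27 FREE]
Op 5: b = realloc(b, 13) -> b = 0; heap: [0-12 ALLOC][13-27 FREE]
Op 6: b = realloc(b, 14) -> b = 0; heap: [0-13 ALLOC][14-27 FREE]
Op 7: free(b) -> (freed b); heap: [0-27 FREE]
Op 8: c = malloc(2) -> c = 0; heap: [0-1 ALLOC][2-27 FREE]

Answer: [0-1 ALLOC][2-27 FREE]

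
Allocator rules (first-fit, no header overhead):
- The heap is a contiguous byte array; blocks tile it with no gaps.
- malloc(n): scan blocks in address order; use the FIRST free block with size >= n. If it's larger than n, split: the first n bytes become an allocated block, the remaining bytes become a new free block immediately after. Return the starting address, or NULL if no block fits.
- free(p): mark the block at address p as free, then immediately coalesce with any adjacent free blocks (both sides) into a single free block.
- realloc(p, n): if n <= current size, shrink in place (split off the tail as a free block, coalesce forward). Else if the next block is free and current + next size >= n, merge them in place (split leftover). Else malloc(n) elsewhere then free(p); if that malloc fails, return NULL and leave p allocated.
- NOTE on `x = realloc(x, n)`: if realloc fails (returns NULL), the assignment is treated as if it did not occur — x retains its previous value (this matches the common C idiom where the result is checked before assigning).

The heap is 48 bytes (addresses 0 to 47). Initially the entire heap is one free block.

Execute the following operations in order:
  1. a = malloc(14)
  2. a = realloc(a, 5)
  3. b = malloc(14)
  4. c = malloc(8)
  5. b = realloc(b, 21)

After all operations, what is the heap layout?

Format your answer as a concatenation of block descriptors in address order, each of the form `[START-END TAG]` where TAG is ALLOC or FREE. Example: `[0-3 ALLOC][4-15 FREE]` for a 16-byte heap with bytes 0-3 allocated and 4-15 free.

Answer: [0-4 ALLOC][5-18 FREE][19-26 ALLOC][27-47 ALLOC]

Derivation:
Op 1: a = malloc(14) -> a = 0; heap: [0-13 ALLOC][14-47 FREE]
Op 2: a = realloc(a, 5) -> a = 0; heap: [0-4 ALLOC][5-47 FREE]
Op 3: b = malloc(14) -> b = 5; heap: [0-4 ALLOC][5-18 ALLOC][19-47 FREE]
Op 4: c = malloc(8) -> c = 19; heap: [0-4 ALLOC][5-18 ALLOC][19-26 ALLOC][27-47 FREE]
Op 5: b = realloc(b, 21) -> b = 27; heap: [0-4 ALLOC][5-18 FREE][19-26 ALLOC][27-47 ALLOC]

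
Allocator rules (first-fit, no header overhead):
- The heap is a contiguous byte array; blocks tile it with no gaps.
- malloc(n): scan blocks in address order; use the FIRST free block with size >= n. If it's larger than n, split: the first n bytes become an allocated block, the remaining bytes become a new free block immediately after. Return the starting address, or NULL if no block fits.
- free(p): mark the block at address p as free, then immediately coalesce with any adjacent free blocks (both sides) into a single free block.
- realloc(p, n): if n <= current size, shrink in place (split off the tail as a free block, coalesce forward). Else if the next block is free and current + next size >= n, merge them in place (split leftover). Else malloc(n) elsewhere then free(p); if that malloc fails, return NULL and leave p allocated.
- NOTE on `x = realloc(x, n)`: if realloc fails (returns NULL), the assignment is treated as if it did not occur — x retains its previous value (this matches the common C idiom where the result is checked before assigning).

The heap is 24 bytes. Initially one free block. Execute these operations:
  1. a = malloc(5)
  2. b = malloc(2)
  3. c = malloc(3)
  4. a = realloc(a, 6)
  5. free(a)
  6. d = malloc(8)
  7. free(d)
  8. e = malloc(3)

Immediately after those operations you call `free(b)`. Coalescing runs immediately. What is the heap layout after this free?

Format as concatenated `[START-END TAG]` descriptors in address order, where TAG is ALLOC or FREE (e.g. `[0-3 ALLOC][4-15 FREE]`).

Op 1: a = malloc(5) -> a = 0; heap: [0-4 ALLOC][5-23 FREE]
Op 2: b = malloc(2) -> b = 5; heap: [0-4 ALLOC][5-6 ALLOC][7-23 FREE]
Op 3: c = malloc(3) -> c = 7; heap: [0-4 ALLOC][5-6 ALLOC][7-9 ALLOC][10-23 FREE]
Op 4: a = realloc(a, 6) -> a = 10; heap: [0-4 FREE][5-6 ALLOC][7-9 ALLOC][10-15 ALLOC][16-23 FREE]
Op 5: free(a) -> (freed a); heap: [0-4 FREE][5-6 ALLOC][7-9 ALLOC][10-23 FREE]
Op 6: d = malloc(8) -> d = 10; heap: [0-4 FREE][5-6 ALLOC][7-9 ALLOC][10-17 ALLOC][18-23 FREE]
Op 7: free(d) -> (freed d); heap: [0-4 FREE][5-6 ALLOC][7-9 ALLOC][10-23 FREE]
Op 8: e = malloc(3) -> e = 0; heap: [0-2 ALLOC][3-4 FREE][5-6 ALLOC][7-9 ALLOC][10-23 FREE]
free(b): b = 5 -> block [5-6 ALLOC]; mark free, coalesce with adjacent free neighbors -> [0-2 ALLOC][3-6 FREE][7-9 ALLOC][10-23 FREE]

Answer: [0-2 ALLOC][3-6 FREE][7-9 ALLOC][10-23 FREE]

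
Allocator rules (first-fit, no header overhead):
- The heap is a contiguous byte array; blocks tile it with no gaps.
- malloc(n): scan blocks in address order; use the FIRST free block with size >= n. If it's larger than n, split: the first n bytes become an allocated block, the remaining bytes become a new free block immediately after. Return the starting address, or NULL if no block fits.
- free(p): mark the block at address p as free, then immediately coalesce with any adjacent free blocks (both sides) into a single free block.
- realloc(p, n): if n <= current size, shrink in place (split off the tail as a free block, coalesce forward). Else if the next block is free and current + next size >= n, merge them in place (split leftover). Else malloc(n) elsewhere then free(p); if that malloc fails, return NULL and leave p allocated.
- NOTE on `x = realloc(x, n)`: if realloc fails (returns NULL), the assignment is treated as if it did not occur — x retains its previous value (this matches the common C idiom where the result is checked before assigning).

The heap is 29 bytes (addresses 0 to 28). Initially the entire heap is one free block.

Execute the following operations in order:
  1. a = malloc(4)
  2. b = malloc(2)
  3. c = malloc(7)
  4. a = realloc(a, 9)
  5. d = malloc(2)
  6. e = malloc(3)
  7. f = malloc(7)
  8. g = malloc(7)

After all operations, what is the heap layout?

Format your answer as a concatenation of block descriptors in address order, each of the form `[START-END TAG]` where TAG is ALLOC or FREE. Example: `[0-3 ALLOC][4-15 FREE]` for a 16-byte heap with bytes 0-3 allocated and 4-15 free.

Answer: [0-1 ALLOC][2-3 FREE][4-5 ALLOC][6-12 ALLOC][13-21 ALLOC][22-24 ALLOC][25-28 FREE]

Derivation:
Op 1: a = malloc(4) -> a = 0; heap: [0-3 ALLOC][4-28 FREE]
Op 2: b = malloc(2) -> b = 4; heap: [0-3 ALLOC][4-5 ALLOC][6-28 FREE]
Op 3: c = malloc(7) -> c = 6; heap: [0-3 ALLOC][4-5 ALLOC][6-12 ALLOC][13-28 FREE]
Op 4: a = realloc(a, 9) -> a = 13; heap: [0-3 FREE][4-5 ALLOC][6-12 ALLOC][13-21 ALLOC][22-28 FREE]
Op 5: d = malloc(2) -> d = 0; heap: [0-1 ALLOC][2-3 FREE][4-5 ALLOC][6-12 ALLOC][13-21 ALLOC][22-28 FREE]
Op 6: e = malloc(3) -> e = 22; heap: [0-1 ALLOC][2-3 FREE][4-5 ALLOC][6-12 ALLOC][13-21 ALLOC][22-24 ALLOC][25-28 FREE]
Op 7: f = malloc(7) -> f = NULL; heap: [0-1 ALLOC][2-3 FREE][4-5 ALLOC][6-12 ALLOC][13-21 ALLOC][22-24 ALLOC][25-28 FREE]
Op 8: g = malloc(7) -> g = NULL; heap: [0-1 ALLOC][2-3 FREE][4-5 ALLOC][6-12 ALLOC][13-21 ALLOC][22-24 ALLOC][25-28 FREE]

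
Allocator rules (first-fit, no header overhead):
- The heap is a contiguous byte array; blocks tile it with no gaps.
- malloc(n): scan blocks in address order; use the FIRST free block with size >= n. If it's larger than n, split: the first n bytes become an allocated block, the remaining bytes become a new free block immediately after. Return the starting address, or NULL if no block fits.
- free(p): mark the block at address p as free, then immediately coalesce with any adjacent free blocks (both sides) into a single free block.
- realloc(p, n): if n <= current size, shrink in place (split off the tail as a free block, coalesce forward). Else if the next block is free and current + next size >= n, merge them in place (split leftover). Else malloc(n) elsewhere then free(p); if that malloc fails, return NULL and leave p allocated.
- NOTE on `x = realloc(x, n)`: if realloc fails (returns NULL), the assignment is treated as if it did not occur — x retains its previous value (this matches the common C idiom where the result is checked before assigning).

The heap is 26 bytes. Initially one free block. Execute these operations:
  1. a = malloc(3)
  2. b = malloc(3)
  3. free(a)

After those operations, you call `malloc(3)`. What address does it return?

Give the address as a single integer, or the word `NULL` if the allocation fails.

Op 1: a = malloc(3) -> a = 0; heap: [0-2 ALLOC][3-25 FREE]
Op 2: b = malloc(3) -> b = 3; heap: [0-2 ALLOC][3-5 ALLOC][6-25 FREE]
Op 3: free(a) -> (freed a); heap: [0-2 FREE][3-5 ALLOC][6-25 FREE]
malloc(3): first-fit scan over [0-2 FREE][3-5 ALLOC][6-25 FREE] -> 0

Answer: 0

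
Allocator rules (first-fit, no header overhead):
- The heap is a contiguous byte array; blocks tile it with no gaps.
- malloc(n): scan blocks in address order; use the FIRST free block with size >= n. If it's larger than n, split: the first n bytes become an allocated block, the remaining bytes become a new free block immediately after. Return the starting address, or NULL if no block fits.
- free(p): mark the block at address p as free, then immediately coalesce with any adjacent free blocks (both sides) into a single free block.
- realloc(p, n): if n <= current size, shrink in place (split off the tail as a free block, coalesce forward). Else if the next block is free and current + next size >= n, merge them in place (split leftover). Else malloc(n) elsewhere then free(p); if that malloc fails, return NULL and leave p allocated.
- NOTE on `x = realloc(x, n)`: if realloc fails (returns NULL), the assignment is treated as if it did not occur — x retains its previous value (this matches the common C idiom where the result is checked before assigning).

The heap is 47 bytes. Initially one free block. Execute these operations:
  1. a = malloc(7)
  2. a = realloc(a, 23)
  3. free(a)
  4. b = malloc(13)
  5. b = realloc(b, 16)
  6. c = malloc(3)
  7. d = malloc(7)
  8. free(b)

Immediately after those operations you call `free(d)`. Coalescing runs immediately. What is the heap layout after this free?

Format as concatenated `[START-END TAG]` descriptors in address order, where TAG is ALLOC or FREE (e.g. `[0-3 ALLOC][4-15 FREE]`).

Answer: [0-15 FREE][16-18 ALLOC][19-46 FREE]

Derivation:
Op 1: a = malloc(7) -> a = 0; heap: [0-6 ALLOC][7-46 FREE]
Op 2: a = realloc(a, 23) -> a = 0; heap: [0-22 ALLOC][23-46 FREE]
Op 3: free(a) -> (freed a); heap: [0-46 FREE]
Op 4: b = malloc(13) -> b = 0; heap: [0-12 ALLOC][13-46 FREE]
Op 5: b = realloc(b, 16) -> b = 0; heap: [0-15 ALLOC][16-46 FREE]
Op 6: c = malloc(3) -> c = 16; heap: [0-15 ALLOC][16-18 ALLOC][19-46 FREE]
Op 7: d = malloc(7) -> d = 19; heap: [0-15 ALLOC][16-18 ALLOC][19-25 ALLOC][26-46 FREE]
Op 8: free(b) -> (freed b); heap: [0-15 FREE][16-18 ALLOC][19-25 ALLOC][26-46 FREE]
free(d): d = 19 -> block [19-25 ALLOC]; mark free, coalesce with adjacent free neighbors -> [0-15 FREE][16-18 ALLOC][19-46 FREE]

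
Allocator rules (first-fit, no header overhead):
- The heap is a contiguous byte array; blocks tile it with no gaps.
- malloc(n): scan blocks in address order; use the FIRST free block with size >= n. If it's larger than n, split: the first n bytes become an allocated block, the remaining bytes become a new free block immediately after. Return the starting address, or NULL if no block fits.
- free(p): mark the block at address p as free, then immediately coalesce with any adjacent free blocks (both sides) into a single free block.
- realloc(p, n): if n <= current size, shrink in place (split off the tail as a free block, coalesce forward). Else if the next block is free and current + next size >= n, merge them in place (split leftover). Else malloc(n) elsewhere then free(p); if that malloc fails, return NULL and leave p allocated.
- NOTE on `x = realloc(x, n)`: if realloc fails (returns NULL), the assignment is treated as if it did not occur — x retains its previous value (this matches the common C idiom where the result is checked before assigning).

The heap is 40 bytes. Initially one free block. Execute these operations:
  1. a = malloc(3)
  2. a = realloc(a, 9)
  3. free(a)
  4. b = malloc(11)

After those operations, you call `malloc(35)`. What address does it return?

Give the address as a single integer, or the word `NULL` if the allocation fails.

Answer: NULL

Derivation:
Op 1: a = malloc(3) -> a = 0; heap: [0-2 ALLOC][3-39 FREE]
Op 2: a = realloc(a, 9) -> a = 0; heap: [0-8 ALLOC][9-39 FREE]
Op 3: free(a) -> (freed a); heap: [0-39 FREE]
Op 4: b = malloc(11) -> b = 0; heap: [0-10 ALLOC][11-39 FREE]
malloc(35): first-fit scan over [0-10 ALLOC][11-39 FREE] -> NULL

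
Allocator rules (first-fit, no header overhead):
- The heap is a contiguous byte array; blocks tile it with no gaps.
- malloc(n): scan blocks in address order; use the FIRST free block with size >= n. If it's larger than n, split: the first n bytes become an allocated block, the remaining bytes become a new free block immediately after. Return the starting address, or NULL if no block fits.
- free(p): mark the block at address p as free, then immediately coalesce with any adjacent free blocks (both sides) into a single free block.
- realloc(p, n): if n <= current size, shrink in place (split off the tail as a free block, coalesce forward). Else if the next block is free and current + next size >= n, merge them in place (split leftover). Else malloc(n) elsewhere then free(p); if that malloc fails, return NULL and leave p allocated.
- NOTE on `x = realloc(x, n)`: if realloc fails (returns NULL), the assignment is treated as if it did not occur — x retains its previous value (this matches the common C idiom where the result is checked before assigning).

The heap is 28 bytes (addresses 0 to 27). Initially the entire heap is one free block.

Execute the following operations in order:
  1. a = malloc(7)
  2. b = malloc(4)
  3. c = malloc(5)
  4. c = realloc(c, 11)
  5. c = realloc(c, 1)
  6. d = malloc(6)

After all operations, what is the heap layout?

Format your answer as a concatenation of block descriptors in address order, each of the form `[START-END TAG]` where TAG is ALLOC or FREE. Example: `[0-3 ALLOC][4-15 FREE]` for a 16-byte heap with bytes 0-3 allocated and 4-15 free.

Op 1: a = malloc(7) -> a = 0; heap: [0-6 ALLOC][7-27 FREE]
Op 2: b = malloc(4) -> b = 7; heap: [0-6 ALLOC][7-10 ALLOC][11-27 FREE]
Op 3: c = malloc(5) -> c = 11; heap: [0-6 ALLOC][7-10 ALLOC][11-15 ALLOC][16-27 FREE]
Op 4: c = realloc(c, 11) -> c = 11; heap: [0-6 ALLOC][7-10 ALLOC][11-21 ALLOC][22-27 FREE]
Op 5: c = realloc(c, 1) -> c = 11; heap: [0-6 ALLOC][7-10 ALLOC][11-11 ALLOC][12-27 FREE]
Op 6: d = malloc(6) -> d = 12; heap: [0-6 ALLOC][7-10 ALLOC][11-11 ALLOC][12-17 ALLOC][18-27 FREE]

Answer: [0-6 ALLOC][7-10 ALLOC][11-11 ALLOC][12-17 ALLOC][18-27 FREE]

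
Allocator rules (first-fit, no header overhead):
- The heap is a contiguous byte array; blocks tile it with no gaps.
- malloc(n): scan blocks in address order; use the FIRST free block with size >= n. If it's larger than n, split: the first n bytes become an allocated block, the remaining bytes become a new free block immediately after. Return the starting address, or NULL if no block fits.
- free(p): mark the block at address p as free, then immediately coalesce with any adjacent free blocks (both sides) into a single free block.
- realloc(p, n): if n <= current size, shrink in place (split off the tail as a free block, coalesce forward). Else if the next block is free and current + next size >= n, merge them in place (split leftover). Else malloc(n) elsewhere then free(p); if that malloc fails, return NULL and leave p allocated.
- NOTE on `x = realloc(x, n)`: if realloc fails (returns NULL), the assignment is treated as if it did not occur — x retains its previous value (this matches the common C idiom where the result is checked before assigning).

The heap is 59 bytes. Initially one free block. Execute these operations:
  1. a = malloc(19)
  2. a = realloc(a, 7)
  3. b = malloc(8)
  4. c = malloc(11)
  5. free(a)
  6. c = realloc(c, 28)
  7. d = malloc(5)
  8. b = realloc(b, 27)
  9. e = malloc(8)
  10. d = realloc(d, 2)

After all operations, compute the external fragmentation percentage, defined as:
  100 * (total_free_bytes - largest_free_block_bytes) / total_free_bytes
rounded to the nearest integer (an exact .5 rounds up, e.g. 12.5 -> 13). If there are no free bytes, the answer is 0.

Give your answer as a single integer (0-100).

Answer: 38

Derivation:
Op 1: a = malloc(19) -> a = 0; heap: [0-18 ALLOC][19-58 FREE]
Op 2: a = realloc(a, 7) -> a = 0; heap: [0-6 ALLOC][7-58 FREE]
Op 3: b = malloc(8) -> b = 7; heap: [0-6 ALLOC][7-14 ALLOC][15-58 FREE]
Op 4: c = malloc(11) -> c = 15; heap: [0-6 ALLOC][7-14 ALLOC][15-25 ALLOC][26-58 FREE]
Op 5: free(a) -> (freed a); heap: [0-6 FREE][7-14 ALLOC][15-25 ALLOC][26-58 FREE]
Op 6: c = realloc(c, 28) -> c = 15; heap: [0-6 FREE][7-14 ALLOC][15-42 ALLOC][43-58 FREE]
Op 7: d = malloc(5) -> d = 0; heap: [0-4 ALLOC][5-6 FREE][7-14 ALLOC][15-42 ALLOC][43-58 FREE]
Op 8: b = realloc(b, 27) -> NULL (b unchanged); heap: [0-4 ALLOC][5-6 FREE][7-14 ALLOC][15-42 ALLOC][43-58 FREE]
Op 9: e = malloc(8) -> e = 43; heap: [0-4 ALLOC][5-6 FREE][7-14 ALLOC][15-42 ALLOC][43-50 ALLOC][51-58 FREE]
Op 10: d = realloc(d, 2) -> d = 0; heap: [0-1 ALLOC][2-6 FREE][7-14 ALLOC][15-42 ALLOC][43-50 ALLOC][51-58 FREE]
Free blocks: [5 8] total_free=13 largest=8 -> 100*(13-8)/13 = 500/13 ≈ 38.462 -> rounds to 38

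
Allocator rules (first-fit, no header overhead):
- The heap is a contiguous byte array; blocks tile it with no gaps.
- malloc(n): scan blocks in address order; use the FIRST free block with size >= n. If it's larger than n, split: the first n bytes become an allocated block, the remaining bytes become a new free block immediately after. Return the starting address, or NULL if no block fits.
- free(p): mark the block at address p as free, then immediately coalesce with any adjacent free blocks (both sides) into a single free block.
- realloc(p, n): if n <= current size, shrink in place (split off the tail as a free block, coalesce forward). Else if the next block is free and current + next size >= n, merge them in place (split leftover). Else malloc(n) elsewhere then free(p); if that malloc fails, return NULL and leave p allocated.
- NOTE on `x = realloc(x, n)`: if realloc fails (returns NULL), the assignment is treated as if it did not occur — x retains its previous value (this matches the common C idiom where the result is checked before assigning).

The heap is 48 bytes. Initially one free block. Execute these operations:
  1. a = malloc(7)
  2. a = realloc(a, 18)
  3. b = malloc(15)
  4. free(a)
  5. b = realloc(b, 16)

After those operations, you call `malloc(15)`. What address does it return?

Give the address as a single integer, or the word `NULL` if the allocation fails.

Answer: 0

Derivation:
Op 1: a = malloc(7) -> a = 0; heap: [0-6 ALLOC][7-47 FREE]
Op 2: a = realloc(a, 18) -> a = 0; heap: [0-17 ALLOC][18-47 FREE]
Op 3: b = malloc(15) -> b = 18; heap: [0-17 ALLOC][18-32 ALLOC][33-47 FREE]
Op 4: free(a) -> (freed a); heap: [0-17 FREE][18-32 ALLOC][33-47 FREE]
Op 5: b = realloc(b, 16) -> b = 18; heap: [0-17 FREE][18-33 ALLOC][34-47 FREE]
malloc(15): first-fit scan over [0-17 FREE][18-33 ALLOC][34-47 FREE] -> 0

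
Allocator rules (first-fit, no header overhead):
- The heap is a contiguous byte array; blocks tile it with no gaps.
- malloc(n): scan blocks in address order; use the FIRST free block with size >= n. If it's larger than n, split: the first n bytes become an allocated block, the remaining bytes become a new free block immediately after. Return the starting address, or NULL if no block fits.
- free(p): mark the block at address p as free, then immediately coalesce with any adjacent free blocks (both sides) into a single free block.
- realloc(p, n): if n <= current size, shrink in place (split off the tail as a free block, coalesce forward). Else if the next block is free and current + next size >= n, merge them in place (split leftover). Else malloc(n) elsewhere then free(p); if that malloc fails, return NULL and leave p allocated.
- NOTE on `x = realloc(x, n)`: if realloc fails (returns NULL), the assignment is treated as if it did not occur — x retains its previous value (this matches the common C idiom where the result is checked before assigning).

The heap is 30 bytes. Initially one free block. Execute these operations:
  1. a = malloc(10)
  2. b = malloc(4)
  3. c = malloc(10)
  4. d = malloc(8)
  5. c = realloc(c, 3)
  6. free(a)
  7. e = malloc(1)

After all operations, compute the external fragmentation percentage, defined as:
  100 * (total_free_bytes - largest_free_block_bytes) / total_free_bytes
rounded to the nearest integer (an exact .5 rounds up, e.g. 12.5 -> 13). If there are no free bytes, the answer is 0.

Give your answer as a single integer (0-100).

Op 1: a = malloc(10) -> a = 0; heap: [0-9 ALLOC][10-29 FREE]
Op 2: b = malloc(4) -> b = 10; heap: [0-9 ALLOC][10-13 ALLOC][14-29 FREE]
Op 3: c = malloc(10) -> c = 14; heap: [0-9 ALLOC][10-13 ALLOC][14-23 ALLOC][24-29 FREE]
Op 4: d = malloc(8) -> d = NULL; heap: [0-9 ALLOC][10-13 ALLOC][14-23 ALLOC][24-29 FREE]
Op 5: c = realloc(c, 3) -> c = 14; heap: [0-9 ALLOC][10-13 ALLOC][14-16 ALLOC][17-29 FREE]
Op 6: free(a) -> (freed a); heap: [0-9 FREE][10-13 ALLOC][14-16 ALLOC][17-29 FREE]
Op 7: e = malloc(1) -> e = 0; heap: [0-0 ALLOC][1-9 FREE][10-13 ALLOC][14-16 ALLOC][17-29 FREE]
Free blocks: [9 13] total_free=22 largest=13 -> 100*(22-13)/22 = 900/22 ≈ 40.909 -> rounds to 41

Answer: 41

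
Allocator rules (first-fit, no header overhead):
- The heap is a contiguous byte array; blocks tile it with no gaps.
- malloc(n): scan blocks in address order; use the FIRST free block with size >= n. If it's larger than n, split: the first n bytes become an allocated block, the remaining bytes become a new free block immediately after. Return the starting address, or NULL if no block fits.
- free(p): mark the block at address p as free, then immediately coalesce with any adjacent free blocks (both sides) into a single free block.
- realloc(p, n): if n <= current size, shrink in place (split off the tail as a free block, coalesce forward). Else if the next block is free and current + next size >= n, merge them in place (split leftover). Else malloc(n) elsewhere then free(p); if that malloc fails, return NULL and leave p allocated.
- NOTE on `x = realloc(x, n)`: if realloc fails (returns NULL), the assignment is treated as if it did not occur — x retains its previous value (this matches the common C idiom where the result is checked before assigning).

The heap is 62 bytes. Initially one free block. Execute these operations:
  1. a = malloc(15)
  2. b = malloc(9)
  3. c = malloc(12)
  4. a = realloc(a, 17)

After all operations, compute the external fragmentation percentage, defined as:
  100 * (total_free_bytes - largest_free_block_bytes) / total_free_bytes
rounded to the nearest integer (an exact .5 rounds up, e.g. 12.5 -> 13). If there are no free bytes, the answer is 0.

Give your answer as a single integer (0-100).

Answer: 38

Derivation:
Op 1: a = malloc(15) -> a = 0; heap: [0-14 ALLOC][15-61 FREE]
Op 2: b = malloc(9) -> b = 15; heap: [0-14 ALLOC][15-23 ALLOC][24-61 FREE]
Op 3: c = malloc(12) -> c = 24; heap: [0-14 ALLOC][15-23 ALLOC][24-35 ALLOC][36-61 FREE]
Op 4: a = realloc(a, 17) -> a = 36; heap: [0-14 FREE][15-23 ALLOC][24-35 ALLOC][36-52 ALLOC][53-61 FREE]
Free blocks: [15 9] total_free=24 largest=15 -> 100*(24-15)/24 = 900/24 = 37.5 -> rounds to 38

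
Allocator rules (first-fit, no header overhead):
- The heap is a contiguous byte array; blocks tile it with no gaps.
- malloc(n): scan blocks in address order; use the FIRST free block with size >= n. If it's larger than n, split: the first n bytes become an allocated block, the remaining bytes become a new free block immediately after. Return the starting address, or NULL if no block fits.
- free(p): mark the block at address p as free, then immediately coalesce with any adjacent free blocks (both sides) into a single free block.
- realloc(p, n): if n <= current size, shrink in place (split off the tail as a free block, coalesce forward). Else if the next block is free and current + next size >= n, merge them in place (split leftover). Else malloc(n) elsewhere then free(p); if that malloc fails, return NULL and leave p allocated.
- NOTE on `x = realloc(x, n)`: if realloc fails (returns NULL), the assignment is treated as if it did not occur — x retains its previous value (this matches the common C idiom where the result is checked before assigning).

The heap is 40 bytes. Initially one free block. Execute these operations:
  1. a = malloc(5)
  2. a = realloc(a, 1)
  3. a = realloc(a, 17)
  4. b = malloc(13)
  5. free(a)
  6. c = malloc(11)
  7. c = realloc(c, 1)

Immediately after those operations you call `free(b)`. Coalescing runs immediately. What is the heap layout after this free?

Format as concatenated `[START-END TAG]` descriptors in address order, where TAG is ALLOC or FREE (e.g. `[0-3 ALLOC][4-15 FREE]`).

Op 1: a = malloc(5) -> a = 0; heap: [0-4 ALLOC][5-39 FREE]
Op 2: a = realloc(a, 1) -> a = 0; heap: [0-0 ALLOC][1-39 FREE]
Op 3: a = realloc(a, 17) -> a = 0; heap: [0-16 ALLOC][17-39 FREE]
Op 4: b = malloc(13) -> b = 17; heap: [0-16 ALLOC][17-29 ALLOC][30-39 FREE]
Op 5: free(a) -> (freed a); heap: [0-16 FREE][17-29 ALLOC][30-39 FREE]
Op 6: c = malloc(11) -> c = 0; heap: [0-10 ALLOC][11-16 FREE][17-29 ALLOC][30-39 FREE]
Op 7: c = realloc(c, 1) -> c = 0; heap: [0-0 ALLOC][1-16 FREE][17-29 ALLOC][30-39 FREE]
free(b): b = 17 -> block [17-29 ALLOC]; mark free, coalesce with adjacent free neighbors -> [0-0 ALLOC][1-39 FREE]

Answer: [0-0 ALLOC][1-39 FREE]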